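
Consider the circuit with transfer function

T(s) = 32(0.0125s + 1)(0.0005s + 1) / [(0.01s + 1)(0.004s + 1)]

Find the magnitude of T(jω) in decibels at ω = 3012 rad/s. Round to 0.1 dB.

At ω = 3012 rad/s:
zero (1 + j3012·0.0125) = 1 + j37.65 → |·| ≈ 37.663, ∠ ≈ 88.48°
zero (1 + j3012·0.0005) = 1 + j1.506 → |·| ≈ 1.8078, ∠ ≈ 56.42°
pole (1 + j3012·0.01) = 1 + j30.12 → |·| ≈ 30.137, ∠ ≈ 88.10°
pole (1 + j3012·0.004) = 1 + j12.048 → |·| ≈ 12.089, ∠ ≈ 85.26°
|T| = 32 · 37.663 · 1.8078 / (30.137 · 12.089) ≈ 5.9803
Gain = 20 log₁₀(5.9803) ≈ 15.53 dB

15.5 dB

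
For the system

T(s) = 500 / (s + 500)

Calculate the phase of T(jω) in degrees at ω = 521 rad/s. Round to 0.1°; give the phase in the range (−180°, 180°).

At s = jω = j521:
pole (s+500): 500 + j521 → |·| = √(500²+521²) = √521441 ≈ 722.11, ∠ = arctan(521/500) ≈ 46.18°
∠T = 0.00° − 46.18° = -46.18°

-46.2°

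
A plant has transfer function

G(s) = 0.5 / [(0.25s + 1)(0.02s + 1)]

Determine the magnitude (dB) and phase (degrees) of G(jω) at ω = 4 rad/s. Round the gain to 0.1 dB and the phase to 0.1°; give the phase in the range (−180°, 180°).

At ω = 4 rad/s:
pole (1 + j4·0.25) = 1 + j1 → |·| ≈ 1.4142, ∠ ≈ 45.00°
pole (1 + j4·0.02) = 1 + j0.08 → |·| ≈ 1.0032, ∠ ≈ 4.57°
|G| = 0.5 · 1 / (1.4142 · 1.0032) ≈ 0.35243
Gain = 20 log₁₀(0.35243) ≈ -9.06 dB
∠G = (0°) − (45.00° + 4.57°) = -49.57°

-9.1 dB, -49.6°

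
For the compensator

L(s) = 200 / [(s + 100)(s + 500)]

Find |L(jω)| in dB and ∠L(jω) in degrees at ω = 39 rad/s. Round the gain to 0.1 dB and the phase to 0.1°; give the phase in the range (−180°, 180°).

-48.6 dB, -25.8°

At s = jω = j39:
pole (s+100): 100 + j39 → |·| = √(100²+39²) = √11521 ≈ 107.34, ∠ = arctan(39/100) ≈ 21.31°
pole (s+500): 500 + j39 → |·| = √(500²+39²) = √251521 ≈ 501.52, ∠ = arctan(39/500) ≈ 4.46°
|L| = 200 / 53833 ≈ 0.0037152
Gain = 20 log₁₀(0.0037152) ≈ -48.60 dB
∠L = 0.00° − 25.77° = -25.77°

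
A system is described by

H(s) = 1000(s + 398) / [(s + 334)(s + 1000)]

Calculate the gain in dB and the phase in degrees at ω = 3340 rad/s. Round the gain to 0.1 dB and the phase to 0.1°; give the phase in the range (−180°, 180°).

At s = jω = j3340:
zero (s+398): 398 + j3340 → |·| = √(398²+3340²) = √11314004 ≈ 3363.6, ∠ = arctan(3340/398) ≈ 83.20°
pole (s+334): 334 + j3340 → |·| = √(334²+3340²) = √11267156 ≈ 3356.7, ∠ = arctan(3340/334) ≈ 84.29°
pole (s+1000): 1000 + j3340 → |·| = √(1000²+3340²) = √12155600 ≈ 3486.5, ∠ = arctan(3340/1000) ≈ 73.33°
|H| = 1000 · 3363.6 / 1.1703e+07 ≈ 0.28741
Gain = 20 log₁₀(0.28741) ≈ -10.83 dB
∠H = 83.20° − 157.62° = -74.42°

-10.8 dB, -74.4°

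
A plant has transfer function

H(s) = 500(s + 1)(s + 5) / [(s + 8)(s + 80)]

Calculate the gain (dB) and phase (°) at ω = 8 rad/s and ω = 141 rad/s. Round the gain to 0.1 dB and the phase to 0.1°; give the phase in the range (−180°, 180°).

ω = 8: 32.4 dB, 90.2°; ω = 141: 52.8 dB, 30.4°

At s = jω = j8:
zero (s+1): 1 + j8 → |·| = √(1²+8²) = √65 ≈ 8.0623, ∠ = arctan(8/1) ≈ 82.87°
zero (s+5): 5 + j8 → |·| = √(5²+8²) = √89 ≈ 9.434, ∠ = arctan(8/5) ≈ 57.99°
pole (s+8): 8 + j8 → |·| = √(8²+8²) = √128 ≈ 11.314, ∠ = arctan(8/8) ≈ 45.00°
pole (s+80): 80 + j8 → |·| = √(80²+8²) = √6464 ≈ 80.399, ∠ = arctan(8/80) ≈ 5.71°
|H| = 500 · 76.06 / 909.63 ≈ 41.808
Gain = 20 log₁₀(41.808) ≈ 32.43 dB
∠H = 140.86° − 50.71° = 90.15°

At s = jω = j141:
zero (s+1): 1 + j141 → |·| = √(1²+141²) = √19882 ≈ 141, ∠ = arctan(141/1) ≈ 89.59°
zero (s+5): 5 + j141 → |·| = √(5²+141²) = √19906 ≈ 141.09, ∠ = arctan(141/5) ≈ 87.97°
pole (s+8): 8 + j141 → |·| = √(8²+141²) = √19945 ≈ 141.23, ∠ = arctan(141/8) ≈ 86.75°
pole (s+80): 80 + j141 → |·| = √(80²+141²) = √26281 ≈ 162.11, ∠ = arctan(141/80) ≈ 60.43°
|H| = 500 · 19894 / 22895 ≈ 434.46
Gain = 20 log₁₀(434.46) ≈ 52.76 dB
∠H = 177.56° − 147.18° = 30.38°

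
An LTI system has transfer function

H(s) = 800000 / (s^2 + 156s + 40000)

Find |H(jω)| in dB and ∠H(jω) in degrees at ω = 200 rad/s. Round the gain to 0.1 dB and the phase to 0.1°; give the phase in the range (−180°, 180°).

At s = jω = j200:
quadratic: (j200)² + 156·j200 + 40000 = 0 + j31200 → |·| ≈ 31200, ∠ ≈ 90.00°
|H| = 800000 / 31200 ≈ 25.641
Gain = 20 log₁₀(25.641) ≈ 28.18 dB
∠H = 0.00° − 90.00° = -90.00°

28.2 dB, -90.0°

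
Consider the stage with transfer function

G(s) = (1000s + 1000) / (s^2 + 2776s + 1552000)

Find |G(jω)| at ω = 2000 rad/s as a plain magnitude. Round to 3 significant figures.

Substitute s = j2000:
Numerator: 1000(j2000) + 1000 = 1000 + j2000000
Denominator: (j2000)^2 + 2776(j2000) + 1552000 = -2448000 + j5552000
|N| = √(1000² + 2000000²) ≈ 2e+06, ∠N ≈ 89.97°
|D| = √(2448000² + 5552000²) ≈ 6.0677e+06, ∠D ≈ 113.79°
|G| = 2e+06 / 6.0677e+06 ≈ 0.32961

0.330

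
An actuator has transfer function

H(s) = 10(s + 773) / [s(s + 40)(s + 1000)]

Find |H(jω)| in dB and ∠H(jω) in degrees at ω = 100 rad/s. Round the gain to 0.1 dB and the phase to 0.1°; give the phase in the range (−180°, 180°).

-62.9 dB, -156.5°

At s = jω = j100:
zero (s+773): 773 + j100 → |·| = √(773²+100²) = √607529 ≈ 779.44, ∠ = arctan(100/773) ≈ 7.37°
pole (s+40): 40 + j100 → |·| = √(40²+100²) = √11600 ≈ 107.7, ∠ = arctan(100/40) ≈ 68.20°
pole (s+1000): 1000 + j100 → |·| = √(1000²+100²) = √1010000 ≈ 1005, ∠ = arctan(100/1000) ≈ 5.71°
pole at origin: |s| = 100, ∠ = 90.00° (in denominator)
|H| = 10 · 779.44 / 1.0824e+07 ≈ 0.0007201
Gain = 20 log₁₀(0.0007201) ≈ -62.85 dB
∠H = 7.37° − 163.91° = -156.54°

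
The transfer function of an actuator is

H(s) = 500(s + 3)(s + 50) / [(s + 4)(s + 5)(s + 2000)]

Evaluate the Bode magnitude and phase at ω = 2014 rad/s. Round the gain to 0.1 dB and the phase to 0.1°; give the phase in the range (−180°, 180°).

-15.1 dB, -46.5°

At s = jω = j2014:
zero (s+3): 3 + j2014 → |·| = √(3²+2014²) = √4056205 ≈ 2014, ∠ = arctan(2014/3) ≈ 89.91°
zero (s+50): 50 + j2014 → |·| = √(50²+2014²) = √4058696 ≈ 2014.6, ∠ = arctan(2014/50) ≈ 88.58°
pole (s+4): 4 + j2014 → |·| = √(4²+2014²) = √4056212 ≈ 2014, ∠ = arctan(2014/4) ≈ 89.89°
pole (s+5): 5 + j2014 → |·| = √(5²+2014²) = √4056221 ≈ 2014, ∠ = arctan(2014/5) ≈ 89.86°
pole (s+2000): 2000 + j2014 → |·| = √(2000²+2014²) = √8056196 ≈ 2838.3, ∠ = arctan(2014/2000) ≈ 45.20°
|H| = 500 · 4.0574e+06 / 1.1513e+10 ≈ 0.17621
Gain = 20 log₁₀(0.17621) ≈ -15.08 dB
∠H = 178.49° − 224.95° = -46.46°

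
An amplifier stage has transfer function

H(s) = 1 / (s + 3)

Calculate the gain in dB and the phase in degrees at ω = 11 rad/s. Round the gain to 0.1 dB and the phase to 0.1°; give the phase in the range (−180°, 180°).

Substitute s = j11:
Numerator: 1 = 1 + j0
Denominator: (j11) + 3 = 3 + j11
|N| = √(1² + 0²) ≈ 1, ∠N ≈ 0.00°
|D| = √(3² + 11²) ≈ 11.402, ∠D ≈ 74.74°
|H| = 1 / 11.402 ≈ 0.087704
Gain = 20 log₁₀(0.087704) ≈ -21.14 dB
∠H = 0.00° − 74.74° = -74.74°

-21.1 dB, -74.7°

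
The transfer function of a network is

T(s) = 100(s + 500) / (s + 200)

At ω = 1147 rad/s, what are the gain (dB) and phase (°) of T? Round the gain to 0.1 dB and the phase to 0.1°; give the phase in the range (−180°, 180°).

At s = jω = j1147:
zero (s+500): 500 + j1147 → |·| = √(500²+1147²) = √1565609 ≈ 1251.2, ∠ = arctan(1147/500) ≈ 66.45°
pole (s+200): 200 + j1147 → |·| = √(200²+1147²) = √1355609 ≈ 1164.3, ∠ = arctan(1147/200) ≈ 80.11°
|T| = 100 · 1251.2 / 1164.3 ≈ 107.46
Gain = 20 log₁₀(107.46) ≈ 40.62 dB
∠T = 66.45° − 80.11° = -13.66°

40.6 dB, -13.7°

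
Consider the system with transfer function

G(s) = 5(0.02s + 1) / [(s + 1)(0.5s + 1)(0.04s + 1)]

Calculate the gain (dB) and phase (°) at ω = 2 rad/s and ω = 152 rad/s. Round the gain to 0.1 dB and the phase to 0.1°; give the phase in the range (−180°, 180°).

ω = 2: 4.0 dB, -110.7°; ω = 152: -73.0 dB, 172.3°

At ω = 2 rad/s:
zero (1 + j2·0.02) = 1 + j0.04 → |·| ≈ 1.0008, ∠ ≈ 2.29°
pole (1 + j2·1) = 1 + j2 → |·| ≈ 2.2361, ∠ ≈ 63.43°
pole (1 + j2·0.5) = 1 + j1 → |·| ≈ 1.4142, ∠ ≈ 45.00°
pole (1 + j2·0.04) = 1 + j0.08 → |·| ≈ 1.0032, ∠ ≈ 4.57°
|G| = 5 · 1.0008 / (2.2361 · 1.4142 · 1.0032) ≈ 1.5773
Gain = 20 log₁₀(1.5773) ≈ 3.96 dB
∠G = (2.29°) − (63.43° + 45.00° + 4.57°) = -110.71°

At ω = 152 rad/s:
zero (1 + j152·0.02) = 1 + j3.04 → |·| ≈ 3.2002, ∠ ≈ 71.79°
pole (1 + j152·1) = 1 + j152 → |·| ≈ 152, ∠ ≈ 89.62°
pole (1 + j152·0.5) = 1 + j76 → |·| ≈ 76.007, ∠ ≈ 89.25°
pole (1 + j152·0.04) = 1 + j6.08 → |·| ≈ 6.1617, ∠ ≈ 80.66°
|G| = 5 · 3.2002 / (152 · 76.007 · 6.1617) ≈ 0.00022478
Gain = 20 log₁₀(0.00022478) ≈ -72.96 dB
∠G = (71.79°) − (89.62° + 89.25° + 80.66°) = -187.74° ≡ 172.26° (principal value)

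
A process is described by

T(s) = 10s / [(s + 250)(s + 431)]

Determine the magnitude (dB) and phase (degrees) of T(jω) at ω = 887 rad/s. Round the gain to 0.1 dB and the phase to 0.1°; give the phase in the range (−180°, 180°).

At s = jω = j887:
zero at origin: s = j887 → |·| = 887, ∠ = 90.00°
pole (s+250): 250 + j887 → |·| = √(250²+887²) = √849269 ≈ 921.56, ∠ = arctan(887/250) ≈ 74.26°
pole (s+431): 431 + j887 → |·| = √(431²+887²) = √972530 ≈ 986.17, ∠ = arctan(887/431) ≈ 64.08°
|T| = 10 · 887 / 9.0881e+05 ≈ 0.00976
Gain = 20 log₁₀(0.00976) ≈ -40.21 dB
∠T = 90.00° − 138.34° = -48.34°

-40.2 dB, -48.3°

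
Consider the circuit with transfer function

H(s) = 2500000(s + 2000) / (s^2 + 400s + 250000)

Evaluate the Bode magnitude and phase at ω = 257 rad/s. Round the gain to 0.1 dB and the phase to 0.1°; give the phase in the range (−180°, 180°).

87.6 dB, -21.9°

At s = jω = j257:
zero (s+2000): 2000 + j257 → |·| = √(2000²+257²) = √4066049 ≈ 2016.4, ∠ = arctan(257/2000) ≈ 7.32°
quadratic: (j257)² + 400·j257 + 250000 = 183951 + j102800 → |·| ≈ 2.1073e+05, ∠ ≈ 29.20°
|H| = 2500000 · 2016.4 / 2.1073e+05 ≈ 23922
Gain = 20 log₁₀(23922) ≈ 87.58 dB
∠H = 7.32° − 29.20° = -21.88°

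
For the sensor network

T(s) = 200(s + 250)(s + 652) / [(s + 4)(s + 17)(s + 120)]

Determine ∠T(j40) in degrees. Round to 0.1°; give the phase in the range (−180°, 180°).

At s = jω = j40:
zero (s+250): 250 + j40 → |·| = √(250²+40²) = √64100 ≈ 253.18, ∠ = arctan(40/250) ≈ 9.09°
zero (s+652): 652 + j40 → |·| = √(652²+40²) = √426704 ≈ 653.23, ∠ = arctan(40/652) ≈ 3.51°
pole (s+4): 4 + j40 → |·| = √(4²+40²) = √1616 ≈ 40.2, ∠ = arctan(40/4) ≈ 84.29°
pole (s+17): 17 + j40 → |·| = √(17²+40²) = √1889 ≈ 43.463, ∠ = arctan(40/17) ≈ 66.97°
pole (s+120): 120 + j40 → |·| = √(120²+40²) = √16000 ≈ 126.49, ∠ = arctan(40/120) ≈ 18.43°
∠T = 12.60° − 169.69° = -157.09°

-157.1°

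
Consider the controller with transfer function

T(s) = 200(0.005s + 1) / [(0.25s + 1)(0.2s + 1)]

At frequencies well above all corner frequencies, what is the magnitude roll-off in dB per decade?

-20 dB/decade

Each pole contributes −20 dB/decade at high frequency; each zero contributes +20 dB/decade.
Net: 1 zero(s) − 2 pole(s) → -20 dB/decade.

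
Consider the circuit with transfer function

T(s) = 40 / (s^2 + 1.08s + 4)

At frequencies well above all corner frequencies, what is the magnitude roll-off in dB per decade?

-40 dB/decade

Each pole contributes −20 dB/decade at high frequency; each zero contributes +20 dB/decade.
Net: 0 zero(s) − 2 pole(s) → -40 dB/decade.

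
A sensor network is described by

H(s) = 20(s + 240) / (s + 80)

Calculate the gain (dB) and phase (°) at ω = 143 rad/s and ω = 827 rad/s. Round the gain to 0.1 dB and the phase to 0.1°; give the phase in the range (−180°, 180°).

ω = 143: 30.7 dB, -30.0°; ω = 827: 26.3 dB, -10.7°

At s = jω = j143:
zero (s+240): 240 + j143 → |·| = √(240²+143²) = √78049 ≈ 279.37, ∠ = arctan(143/240) ≈ 30.79°
pole (s+80): 80 + j143 → |·| = √(80²+143²) = √26849 ≈ 163.86, ∠ = arctan(143/80) ≈ 60.78°
|H| = 20 · 279.37 / 163.86 ≈ 34.099
Gain = 20 log₁₀(34.099) ≈ 30.65 dB
∠H = 30.79° − 60.78° = -29.99°

At s = jω = j827:
zero (s+240): 240 + j827 → |·| = √(240²+827²) = √741529 ≈ 861.12, ∠ = arctan(827/240) ≈ 73.82°
pole (s+80): 80 + j827 → |·| = √(80²+827²) = √690329 ≈ 830.86, ∠ = arctan(827/80) ≈ 84.47°
|H| = 20 · 861.12 / 830.86 ≈ 20.728
Gain = 20 log₁₀(20.728) ≈ 26.33 dB
∠H = 73.82° − 84.47° = -10.65°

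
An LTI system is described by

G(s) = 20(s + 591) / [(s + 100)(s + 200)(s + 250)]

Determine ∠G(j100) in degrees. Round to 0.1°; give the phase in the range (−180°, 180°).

At s = jω = j100:
zero (s+591): 591 + j100 → |·| = √(591²+100²) = √359281 ≈ 599.4, ∠ = arctan(100/591) ≈ 9.60°
pole (s+100): 100 + j100 → |·| = √(100²+100²) = √20000 ≈ 141.42, ∠ = arctan(100/100) ≈ 45.00°
pole (s+200): 200 + j100 → |·| = √(200²+100²) = √50000 ≈ 223.61, ∠ = arctan(100/200) ≈ 26.57°
pole (s+250): 250 + j100 → |·| = √(250²+100²) = √72500 ≈ 269.26, ∠ = arctan(100/250) ≈ 21.80°
∠G = 9.60° − 93.37° = -83.77°

-83.8°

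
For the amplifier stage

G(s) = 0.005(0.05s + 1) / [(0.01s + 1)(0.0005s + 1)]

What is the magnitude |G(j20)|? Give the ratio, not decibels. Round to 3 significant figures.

At ω = 20 rad/s:
zero (1 + j20·0.05) = 1 + j1 → |·| ≈ 1.4142, ∠ ≈ 45.00°
pole (1 + j20·0.01) = 1 + j0.2 → |·| ≈ 1.0198, ∠ ≈ 11.31°
pole (1 + j20·0.0005) = 1 + j0.01 → |·| ≈ 1, ∠ ≈ 0.57°
|G| = 0.005 · 1.4142 / (1.0198 · 1) ≈ 0.0069337

0.00693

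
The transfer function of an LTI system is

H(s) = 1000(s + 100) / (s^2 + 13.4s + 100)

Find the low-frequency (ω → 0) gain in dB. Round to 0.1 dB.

H(0) = 1000·100 / 100 = 1000
20 log₁₀(1000) ≈ 60.00 dB

60.0 dB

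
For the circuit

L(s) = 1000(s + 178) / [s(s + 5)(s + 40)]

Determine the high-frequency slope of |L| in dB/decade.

Each pole contributes −20 dB/decade at high frequency; each zero contributes +20 dB/decade.
Net: 1 zero(s) − 3 pole(s) → -40 dB/decade.

-40 dB/decade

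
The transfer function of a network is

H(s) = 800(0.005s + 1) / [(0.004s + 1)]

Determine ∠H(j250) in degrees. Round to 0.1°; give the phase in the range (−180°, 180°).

At ω = 250 rad/s:
zero (1 + j250·0.005) = 1 + j1.25 → |·| ≈ 1.6008, ∠ ≈ 51.34°
pole (1 + j250·0.004) = 1 + j1 → |·| ≈ 1.4142, ∠ ≈ 45.00°
∠H = (51.34°) − (45.00°) = 6.34°

6.3°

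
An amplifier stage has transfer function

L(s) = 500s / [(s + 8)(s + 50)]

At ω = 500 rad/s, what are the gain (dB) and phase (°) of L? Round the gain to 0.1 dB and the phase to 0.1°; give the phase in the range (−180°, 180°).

-0.0 dB, -83.4°

At s = jω = j500:
zero at origin: s = j500 → |·| = 500, ∠ = 90.00°
pole (s+8): 8 + j500 → |·| = √(8²+500²) = √250064 ≈ 500.06, ∠ = arctan(500/8) ≈ 89.08°
pole (s+50): 50 + j500 → |·| = √(50²+500²) = √252500 ≈ 502.49, ∠ = arctan(500/50) ≈ 84.29°
|L| = 500 · 500 / 2.5128e+05 ≈ 0.99491
Gain = 20 log₁₀(0.99491) ≈ -0.04 dB
∠L = 90.00° − 173.37° = -83.37°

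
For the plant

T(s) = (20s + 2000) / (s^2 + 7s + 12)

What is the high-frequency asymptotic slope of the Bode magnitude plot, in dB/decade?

Each pole contributes −20 dB/decade at high frequency; each zero contributes +20 dB/decade.
Net: 1 zero(s) − 2 pole(s) → -20 dB/decade.

-20 dB/decade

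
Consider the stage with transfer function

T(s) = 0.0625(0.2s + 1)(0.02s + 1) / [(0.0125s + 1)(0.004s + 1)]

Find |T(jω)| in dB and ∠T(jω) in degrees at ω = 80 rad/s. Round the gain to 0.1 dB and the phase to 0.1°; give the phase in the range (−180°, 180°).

At ω = 80 rad/s:
zero (1 + j80·0.2) = 1 + j16 → |·| ≈ 16.031, ∠ ≈ 86.42°
zero (1 + j80·0.02) = 1 + j1.6 → |·| ≈ 1.8868, ∠ ≈ 57.99°
pole (1 + j80·0.0125) = 1 + j1 → |·| ≈ 1.4142, ∠ ≈ 45.00°
pole (1 + j80·0.004) = 1 + j0.32 → |·| ≈ 1.05, ∠ ≈ 17.74°
|T| = 0.0625 · 16.031 · 1.8868 / (1.4142 · 1.05) ≈ 1.2731
Gain = 20 log₁₀(1.2731) ≈ 2.10 dB
∠T = (86.42° + 57.99°) − (45.00° + 17.74°) = 81.67°

2.1 dB, 81.7°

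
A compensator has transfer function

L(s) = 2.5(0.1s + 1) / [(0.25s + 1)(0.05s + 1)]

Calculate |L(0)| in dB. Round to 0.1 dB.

L(0) = 2.5 · 1 / 1 = 2.5
20 log₁₀(2.5) ≈ 7.96 dB

8.0 dB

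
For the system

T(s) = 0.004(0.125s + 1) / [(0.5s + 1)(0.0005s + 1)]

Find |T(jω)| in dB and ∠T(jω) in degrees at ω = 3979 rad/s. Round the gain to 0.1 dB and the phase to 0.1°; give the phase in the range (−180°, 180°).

At ω = 3979 rad/s:
zero (1 + j3979·0.125) = 1 + j497.375 → |·| ≈ 497.38, ∠ ≈ 89.88°
pole (1 + j3979·0.5) = 1 + j1989.5 → |·| ≈ 1989.5, ∠ ≈ 89.97°
pole (1 + j3979·0.0005) = 1 + j1.9895 → |·| ≈ 2.2267, ∠ ≈ 63.31°
|T| = 0.004 · 497.38 / (1989.5 · 2.2267) ≈ 0.0004491
Gain = 20 log₁₀(0.0004491) ≈ -66.95 dB
∠T = (89.88°) − (89.97° + 63.31°) = -63.40°

-67.0 dB, -63.4°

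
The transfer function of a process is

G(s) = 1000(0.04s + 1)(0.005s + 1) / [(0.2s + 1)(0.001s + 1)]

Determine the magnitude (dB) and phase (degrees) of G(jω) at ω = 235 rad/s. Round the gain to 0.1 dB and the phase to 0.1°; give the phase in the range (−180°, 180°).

At ω = 235 rad/s:
zero (1 + j235·0.04) = 1 + j9.4 → |·| ≈ 9.453, ∠ ≈ 83.93°
zero (1 + j235·0.005) = 1 + j1.175 → |·| ≈ 1.5429, ∠ ≈ 49.60°
pole (1 + j235·0.2) = 1 + j47 → |·| ≈ 47.011, ∠ ≈ 88.78°
pole (1 + j235·0.001) = 1 + j0.235 → |·| ≈ 1.0272, ∠ ≈ 13.22°
|G| = 1000 · 9.453 · 1.5429 / (47.011 · 1.0272) ≈ 302.03
Gain = 20 log₁₀(302.03) ≈ 49.60 dB
∠G = (83.93° + 49.60°) − (88.78° + 13.22°) = 31.53°

49.6 dB, 31.5°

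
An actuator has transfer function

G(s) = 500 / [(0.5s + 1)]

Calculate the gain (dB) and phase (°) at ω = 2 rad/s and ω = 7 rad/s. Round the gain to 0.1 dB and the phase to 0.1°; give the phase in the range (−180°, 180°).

ω = 2: 51.0 dB, -45.0°; ω = 7: 42.8 dB, -74.1°

At ω = 2 rad/s:
pole (1 + j2·0.5) = 1 + j1 → |·| ≈ 1.4142, ∠ ≈ 45.00°
|G| = 500 · 1 / (1.4142) ≈ 353.56
Gain = 20 log₁₀(353.56) ≈ 50.97 dB
∠G = (0°) − (45.00°) = -45.00°

At ω = 7 rad/s:
pole (1 + j7·0.5) = 1 + j3.5 → |·| ≈ 3.6401, ∠ ≈ 74.05°
|G| = 500 · 1 / (3.6401) ≈ 137.36
Gain = 20 log₁₀(137.36) ≈ 42.76 dB
∠G = (0°) − (74.05°) = -74.05°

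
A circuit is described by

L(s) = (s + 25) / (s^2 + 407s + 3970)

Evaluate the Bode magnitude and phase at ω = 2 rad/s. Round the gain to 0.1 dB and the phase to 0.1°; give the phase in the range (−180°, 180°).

Substitute s = j2:
Numerator: (j2) + 25 = 25 + j2
Denominator: (j2)^2 + 407(j2) + 3970 = 3966 + j814
|N| = √(25² + 2²) ≈ 25.08, ∠N ≈ 4.57°
|D| = √(3966² + 814²) ≈ 4048.7, ∠D ≈ 11.60°
|L| = 25.08 / 4048.7 ≈ 0.0061946
Gain = 20 log₁₀(0.0061946) ≈ -44.16 dB
∠L = 4.57° − 11.60° = -7.03°

-44.2 dB, -7.0°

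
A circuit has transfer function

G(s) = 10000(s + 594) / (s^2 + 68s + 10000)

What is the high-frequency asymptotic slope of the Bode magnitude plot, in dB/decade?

-20 dB/decade

Each pole contributes −20 dB/decade at high frequency; each zero contributes +20 dB/decade.
Net: 1 zero(s) − 2 pole(s) → -20 dB/decade.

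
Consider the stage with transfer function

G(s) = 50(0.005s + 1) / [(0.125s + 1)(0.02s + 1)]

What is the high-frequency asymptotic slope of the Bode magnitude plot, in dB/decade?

Each pole contributes −20 dB/decade at high frequency; each zero contributes +20 dB/decade.
Net: 1 zero(s) − 2 pole(s) → -20 dB/decade.

-20 dB/decade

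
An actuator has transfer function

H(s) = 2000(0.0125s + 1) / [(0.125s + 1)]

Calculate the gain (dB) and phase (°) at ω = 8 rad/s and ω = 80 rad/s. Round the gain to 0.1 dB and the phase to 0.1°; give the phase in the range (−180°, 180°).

ω = 8: 63.1 dB, -39.3°; ω = 80: 49.0 dB, -39.3°

At ω = 8 rad/s:
zero (1 + j8·0.0125) = 1 + j0.1 → |·| ≈ 1.005, ∠ ≈ 5.71°
pole (1 + j8·0.125) = 1 + j1 → |·| ≈ 1.4142, ∠ ≈ 45.00°
|H| = 2000 · 1.005 / (1.4142) ≈ 1421.3
Gain = 20 log₁₀(1421.3) ≈ 63.05 dB
∠H = (5.71°) − (45.00°) = -39.29°

At ω = 80 rad/s:
zero (1 + j80·0.0125) = 1 + j1 → |·| ≈ 1.4142, ∠ ≈ 45.00°
pole (1 + j80·0.125) = 1 + j10 → |·| ≈ 10.05, ∠ ≈ 84.29°
|H| = 2000 · 1.4142 / (10.05) ≈ 281.43
Gain = 20 log₁₀(281.43) ≈ 48.99 dB
∠H = (45.00°) − (84.29°) = -39.29°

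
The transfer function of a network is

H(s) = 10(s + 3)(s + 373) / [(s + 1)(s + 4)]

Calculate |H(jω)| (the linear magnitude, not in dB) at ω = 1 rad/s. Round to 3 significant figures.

2.02e+03

At s = jω = j1:
zero (s+3): 3 + j1 → |·| = √(3²+1²) = √10 ≈ 3.1623, ∠ = arctan(1/3) ≈ 18.43°
zero (s+373): 373 + j1 → |·| = √(373²+1²) = √139130 ≈ 373, ∠ = arctan(1/373) ≈ 0.15°
pole (s+1): 1 + j1 → |·| = √(1²+1²) = √2 ≈ 1.4142, ∠ = arctan(1/1) ≈ 45.00°
pole (s+4): 4 + j1 → |·| = √(4²+1²) = √17 ≈ 4.1231, ∠ = arctan(1/4) ≈ 14.04°
|H| = 10 · 1179.5 / 5.8309 ≈ 2022.8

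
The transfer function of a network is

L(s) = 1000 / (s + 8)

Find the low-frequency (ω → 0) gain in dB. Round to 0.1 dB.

L(0) = 1000 / (8) = 125
20 log₁₀(125) ≈ 41.94 dB

41.9 dB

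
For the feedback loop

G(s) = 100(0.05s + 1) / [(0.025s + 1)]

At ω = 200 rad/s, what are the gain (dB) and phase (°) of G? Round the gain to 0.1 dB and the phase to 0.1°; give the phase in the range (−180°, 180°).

At ω = 200 rad/s:
zero (1 + j200·0.05) = 1 + j10 → |·| ≈ 10.05, ∠ ≈ 84.29°
pole (1 + j200·0.025) = 1 + j5 → |·| ≈ 5.099, ∠ ≈ 78.69°
|G| = 100 · 10.05 / (5.099) ≈ 197.1
Gain = 20 log₁₀(197.1) ≈ 45.89 dB
∠G = (84.29°) − (78.69°) = 5.60°

45.9 dB, 5.6°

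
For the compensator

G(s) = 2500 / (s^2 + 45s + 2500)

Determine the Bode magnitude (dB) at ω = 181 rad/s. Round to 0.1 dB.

-22.0 dB

At s = jω = j181:
quadratic: (j181)² + 45·j181 + 2500 = -30261 + j8145 → |·| ≈ 31338, ∠ ≈ 164.94°
|G| = 2500 / 31338 ≈ 0.079775
Gain = 20 log₁₀(0.079775) ≈ -21.96 dB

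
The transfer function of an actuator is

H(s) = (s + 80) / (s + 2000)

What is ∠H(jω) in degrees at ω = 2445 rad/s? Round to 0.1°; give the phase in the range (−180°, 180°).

At s = jω = j2445:
zero (s+80): 80 + j2445 → |·| = √(80²+2445²) = √5984425 ≈ 2446.3, ∠ = arctan(2445/80) ≈ 88.13°
pole (s+2000): 2000 + j2445 → |·| = √(2000²+2445²) = √9978025 ≈ 3158.8, ∠ = arctan(2445/2000) ≈ 50.72°
∠H = 88.13° − 50.72° = 37.41°

37.4°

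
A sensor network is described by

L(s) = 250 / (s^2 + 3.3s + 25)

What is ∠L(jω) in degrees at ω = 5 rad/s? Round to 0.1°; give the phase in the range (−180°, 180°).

-90.0°

At s = jω = j5:
quadratic: (j5)² + 3.3·j5 + 25 = 0 + j16.5 → |·| ≈ 16.5, ∠ ≈ 90.00°
∠L = 0.00° − 90.00° = -90.00°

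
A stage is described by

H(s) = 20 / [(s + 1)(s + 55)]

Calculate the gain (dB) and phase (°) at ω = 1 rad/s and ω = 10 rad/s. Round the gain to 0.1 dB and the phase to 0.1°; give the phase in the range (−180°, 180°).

ω = 1: -11.8 dB, -46.0°; ω = 10: -29.0 dB, -94.6°

At s = jω = j1:
pole (s+1): 1 + j1 → |·| = √(1²+1²) = √2 ≈ 1.4142, ∠ = arctan(1/1) ≈ 45.00°
pole (s+55): 55 + j1 → |·| = √(55²+1²) = √3026 ≈ 55.009, ∠ = arctan(1/55) ≈ 1.04°
|H| = 20 / 77.794 ≈ 0.25709
Gain = 20 log₁₀(0.25709) ≈ -11.80 dB
∠H = 0.00° − 46.04° = -46.04°

At s = jω = j10:
pole (s+1): 1 + j10 → |·| = √(1²+10²) = √101 ≈ 10.05, ∠ = arctan(10/1) ≈ 84.29°
pole (s+55): 55 + j10 → |·| = √(55²+10²) = √3125 ≈ 55.902, ∠ = arctan(10/55) ≈ 10.30°
|H| = 20 / 561.82 ≈ 0.035599
Gain = 20 log₁₀(0.035599) ≈ -28.97 dB
∠H = 0.00° − 94.59° = -94.59°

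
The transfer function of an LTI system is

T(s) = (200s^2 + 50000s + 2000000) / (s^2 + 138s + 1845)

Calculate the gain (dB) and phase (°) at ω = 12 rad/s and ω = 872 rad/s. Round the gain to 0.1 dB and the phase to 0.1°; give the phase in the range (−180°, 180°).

Substitute s = j12:
Numerator: 200(j12)^2 + 50000(j12) + 2000000 = 1971200 + j600000
Denominator: (j12)^2 + 138(j12) + 1845 = 1701 + j1656
|N| = √(1971200² + 600000²) ≈ 2.0605e+06, ∠N ≈ 16.93°
|D| = √(1701² + 1656²) ≈ 2374, ∠D ≈ 44.23°
|T| = 2.0605e+06 / 2374 ≈ 867.94
Gain = 20 log₁₀(867.94) ≈ 58.77 dB
∠T = 16.93° − 44.23° = -27.30°

Substitute s = j872:
Numerator: 200(j872)^2 + 50000(j872) + 2000000 = -150076800 + j43600000
Denominator: (j872)^2 + 138(j872) + 1845 = -758539 + j120336
|N| = √(150076800² + 43600000²) ≈ 1.5628e+08, ∠N ≈ 163.80°
|D| = √(758539² + 120336²) ≈ 7.6802e+05, ∠D ≈ 170.99°
|T| = 1.5628e+08 / 7.6802e+05 ≈ 203.48
Gain = 20 log₁₀(203.48) ≈ 46.17 dB
∠T = 163.80° − 170.99° = -7.19°

ω = 12: 58.8 dB, -27.3°; ω = 872: 46.2 dB, -7.2°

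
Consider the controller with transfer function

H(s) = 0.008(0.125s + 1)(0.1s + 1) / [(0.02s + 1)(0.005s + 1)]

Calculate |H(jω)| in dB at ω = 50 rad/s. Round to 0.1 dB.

At ω = 50 rad/s:
zero (1 + j50·0.125) = 1 + j6.25 → |·| ≈ 6.3295, ∠ ≈ 80.91°
zero (1 + j50·0.1) = 1 + j5 → |·| ≈ 5.099, ∠ ≈ 78.69°
pole (1 + j50·0.02) = 1 + j1 → |·| ≈ 1.4142, ∠ ≈ 45.00°
pole (1 + j50·0.005) = 1 + j0.25 → |·| ≈ 1.0308, ∠ ≈ 14.04°
|H| = 0.008 · 6.3295 · 5.099 / (1.4142 · 1.0308) ≈ 0.17712
Gain = 20 log₁₀(0.17712) ≈ -15.03 dB

-15.0 dB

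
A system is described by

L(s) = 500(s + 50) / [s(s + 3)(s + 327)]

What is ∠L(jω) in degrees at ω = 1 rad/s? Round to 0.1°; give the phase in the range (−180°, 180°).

At s = jω = j1:
zero (s+50): 50 + j1 → |·| = √(50²+1²) = √2501 ≈ 50.01, ∠ = arctan(1/50) ≈ 1.15°
pole (s+3): 3 + j1 → |·| = √(3²+1²) = √10 ≈ 3.1623, ∠ = arctan(1/3) ≈ 18.43°
pole (s+327): 327 + j1 → |·| = √(327²+1²) = √106930 ≈ 327, ∠ = arctan(1/327) ≈ 0.18°
pole at origin: |s| = 1, ∠ = 90.00° (in denominator)
∠L = 1.15° − 108.61° = -107.46°

-107.5°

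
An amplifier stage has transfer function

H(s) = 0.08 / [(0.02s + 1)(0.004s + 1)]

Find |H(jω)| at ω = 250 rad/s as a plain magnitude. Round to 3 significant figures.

At ω = 250 rad/s:
pole (1 + j250·0.02) = 1 + j5 → |·| ≈ 5.099, ∠ ≈ 78.69°
pole (1 + j250·0.004) = 1 + j1 → |·| ≈ 1.4142, ∠ ≈ 45.00°
|H| = 0.08 · 1 / (5.099 · 1.4142) ≈ 0.011094

0.0111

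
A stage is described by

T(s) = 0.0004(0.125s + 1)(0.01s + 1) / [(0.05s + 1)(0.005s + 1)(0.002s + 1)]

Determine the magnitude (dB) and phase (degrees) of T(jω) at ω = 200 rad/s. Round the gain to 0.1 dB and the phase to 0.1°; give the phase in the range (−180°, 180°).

-56.7 dB, 0.1°

At ω = 200 rad/s:
zero (1 + j200·0.125) = 1 + j25 → |·| ≈ 25.02, ∠ ≈ 87.71°
zero (1 + j200·0.01) = 1 + j2 → |·| ≈ 2.2361, ∠ ≈ 63.43°
pole (1 + j200·0.05) = 1 + j10 → |·| ≈ 10.05, ∠ ≈ 84.29°
pole (1 + j200·0.005) = 1 + j1 → |·| ≈ 1.4142, ∠ ≈ 45.00°
pole (1 + j200·0.002) = 1 + j0.4 → |·| ≈ 1.077, ∠ ≈ 21.80°
|T| = 0.0004 · 25.02 · 2.2361 / (10.05 · 1.4142 · 1.077) ≈ 0.001462
Gain = 20 log₁₀(0.001462) ≈ -56.70 dB
∠T = (87.71° + 63.43°) − (84.29° + 45.00° + 21.80°) = 0.05°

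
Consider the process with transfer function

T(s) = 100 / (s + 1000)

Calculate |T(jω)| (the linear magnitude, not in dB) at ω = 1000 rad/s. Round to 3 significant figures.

At s = jω = j1000:
pole (s+1000): 1000 + j1000 → |·| = √(1000²+1000²) = √2000000 ≈ 1414.2, ∠ = arctan(1000/1000) ≈ 45.00°
|T| = 100 / 1414.2 ≈ 0.070711

0.0707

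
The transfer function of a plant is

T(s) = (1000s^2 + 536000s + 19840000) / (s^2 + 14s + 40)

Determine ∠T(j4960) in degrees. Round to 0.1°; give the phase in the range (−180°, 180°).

Substitute s = j4960:
Numerator: 1000(j4960)^2 + 536000(j4960) + 19840000 = -24581760000 + j2658560000
Denominator: (j4960)^2 + 14(j4960) + 40 = -24601560 + j69440
|N| = √(24581760000² + 2658560000²) ≈ 2.4725e+10, ∠N ≈ 173.83°
|D| = √(24601560² + 69440²) ≈ 2.4602e+07, ∠D ≈ 179.84°
∠T = 173.83° − 179.84° = -6.01°

-6.0°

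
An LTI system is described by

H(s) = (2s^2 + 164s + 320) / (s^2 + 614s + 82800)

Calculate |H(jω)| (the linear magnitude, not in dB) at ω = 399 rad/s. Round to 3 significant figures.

Substitute s = j399:
Numerator: 2(j399)^2 + 164(j399) + 320 = -318082 + j65436
Denominator: (j399)^2 + 614(j399) + 82800 = -76401 + j244986
|N| = √(318082² + 65436²) ≈ 3.2474e+05, ∠N ≈ 168.38°
|D| = √(76401² + 244986²) ≈ 2.5662e+05, ∠D ≈ 107.32°
|H| = 3.2474e+05 / 2.5662e+05 ≈ 1.2655

1.27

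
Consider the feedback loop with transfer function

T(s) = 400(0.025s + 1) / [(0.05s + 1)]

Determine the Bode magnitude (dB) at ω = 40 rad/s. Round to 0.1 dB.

At ω = 40 rad/s:
zero (1 + j40·0.025) = 1 + j1 → |·| ≈ 1.4142, ∠ ≈ 45.00°
pole (1 + j40·0.05) = 1 + j2 → |·| ≈ 2.2361, ∠ ≈ 63.43°
|T| = 400 · 1.4142 / (2.2361) ≈ 252.98
Gain = 20 log₁₀(252.98) ≈ 48.06 dB

48.1 dB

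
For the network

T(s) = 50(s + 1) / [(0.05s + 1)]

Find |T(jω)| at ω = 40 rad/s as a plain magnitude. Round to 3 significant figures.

895

At ω = 40 rad/s:
zero (1 + j40·1) = 1 + j40 → |·| ≈ 40.012, ∠ ≈ 88.57°
pole (1 + j40·0.05) = 1 + j2 → |·| ≈ 2.2361, ∠ ≈ 63.43°
|T| = 50 · 40.012 / (2.2361) ≈ 894.68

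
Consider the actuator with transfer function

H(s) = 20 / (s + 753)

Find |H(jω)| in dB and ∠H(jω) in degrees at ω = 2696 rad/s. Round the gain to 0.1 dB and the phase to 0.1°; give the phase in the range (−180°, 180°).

-42.9 dB, -74.4°

At s = jω = j2696:
pole (s+753): 753 + j2696 → |·| = √(753²+2696²) = √7835425 ≈ 2799.2, ∠ = arctan(2696/753) ≈ 74.39°
|H| = 20 / 2799.2 ≈ 0.0071449
Gain = 20 log₁₀(0.0071449) ≈ -42.92 dB
∠H = 0.00° − 74.39° = -74.39°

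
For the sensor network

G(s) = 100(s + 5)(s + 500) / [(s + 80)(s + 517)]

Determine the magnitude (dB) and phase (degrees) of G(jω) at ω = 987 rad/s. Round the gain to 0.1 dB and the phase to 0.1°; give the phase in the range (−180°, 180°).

39.9 dB, 5.1°

At s = jω = j987:
zero (s+5): 5 + j987 → |·| = √(5²+987²) = √974194 ≈ 987.01, ∠ = arctan(987/5) ≈ 89.71°
zero (s+500): 500 + j987 → |·| = √(500²+987²) = √1224169 ≈ 1106.4, ∠ = arctan(987/500) ≈ 63.13°
pole (s+80): 80 + j987 → |·| = √(80²+987²) = √980569 ≈ 990.24, ∠ = arctan(987/80) ≈ 85.37°
pole (s+517): 517 + j987 → |·| = √(517²+987²) = √1241458 ≈ 1114.2, ∠ = arctan(987/517) ≈ 62.35°
|G| = 100 · 1.092e+06 / 1.1033e+06 ≈ 98.976
Gain = 20 log₁₀(98.976) ≈ 39.91 dB
∠G = 152.84° − 147.72° = 5.12°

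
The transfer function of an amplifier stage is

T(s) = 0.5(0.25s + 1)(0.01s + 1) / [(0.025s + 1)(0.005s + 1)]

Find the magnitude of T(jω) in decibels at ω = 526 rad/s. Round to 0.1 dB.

At ω = 526 rad/s:
zero (1 + j526·0.25) = 1 + j131.5 → |·| ≈ 131.5, ∠ ≈ 89.56°
zero (1 + j526·0.01) = 1 + j5.26 → |·| ≈ 5.3542, ∠ ≈ 79.24°
pole (1 + j526·0.025) = 1 + j13.15 → |·| ≈ 13.188, ∠ ≈ 85.65°
pole (1 + j526·0.005) = 1 + j2.63 → |·| ≈ 2.8137, ∠ ≈ 69.18°
|T| = 0.5 · 131.5 · 5.3542 / (13.188 · 2.8137) ≈ 9.4871
Gain = 20 log₁₀(9.4871) ≈ 19.54 dB

19.5 dB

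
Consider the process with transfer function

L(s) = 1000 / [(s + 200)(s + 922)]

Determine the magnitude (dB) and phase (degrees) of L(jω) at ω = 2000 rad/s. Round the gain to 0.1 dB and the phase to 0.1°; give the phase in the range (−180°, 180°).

At s = jω = j2000:
pole (s+200): 200 + j2000 → |·| = √(200²+2000²) = √4040000 ≈ 2010, ∠ = arctan(2000/200) ≈ 84.29°
pole (s+922): 922 + j2000 → |·| = √(922²+2000²) = √4850084 ≈ 2202.3, ∠ = arctan(2000/922) ≈ 65.25°
|L| = 1000 / 4.4266e+06 ≈ 0.00022591
Gain = 20 log₁₀(0.00022591) ≈ -72.92 dB
∠L = 0.00° − 149.54° = -149.54°

-72.9 dB, -149.5°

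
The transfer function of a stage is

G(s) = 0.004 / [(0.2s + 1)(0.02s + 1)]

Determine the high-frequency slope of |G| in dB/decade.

Each pole contributes −20 dB/decade at high frequency; each zero contributes +20 dB/decade.
Net: 0 zero(s) − 2 pole(s) → -40 dB/decade.

-40 dB/decade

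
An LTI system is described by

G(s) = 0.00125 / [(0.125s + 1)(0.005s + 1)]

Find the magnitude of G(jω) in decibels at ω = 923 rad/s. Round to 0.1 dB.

-112.8 dB

At ω = 923 rad/s:
pole (1 + j923·0.125) = 1 + j115.375 → |·| ≈ 115.38, ∠ ≈ 89.50°
pole (1 + j923·0.005) = 1 + j4.615 → |·| ≈ 4.7221, ∠ ≈ 77.77°
|G| = 0.00125 · 1 / (115.38 · 4.7221) ≈ 2.2943e-06
Gain = 20 log₁₀(2.2943e-06) ≈ -112.79 dB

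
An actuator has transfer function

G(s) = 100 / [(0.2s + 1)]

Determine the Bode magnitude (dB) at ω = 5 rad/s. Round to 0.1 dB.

37.0 dB

At ω = 5 rad/s:
pole (1 + j5·0.2) = 1 + j1 → |·| ≈ 1.4142, ∠ ≈ 45.00°
|G| = 100 · 1 / (1.4142) ≈ 70.711
Gain = 20 log₁₀(70.711) ≈ 36.99 dB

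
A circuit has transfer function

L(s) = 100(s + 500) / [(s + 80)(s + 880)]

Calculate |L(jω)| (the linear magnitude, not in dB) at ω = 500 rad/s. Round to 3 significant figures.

At s = jω = j500:
zero (s+500): 500 + j500 → |·| = √(500²+500²) = √500000 ≈ 707.11, ∠ = arctan(500/500) ≈ 45.00°
pole (s+80): 80 + j500 → |·| = √(80²+500²) = √256400 ≈ 506.36, ∠ = arctan(500/80) ≈ 80.91°
pole (s+880): 880 + j500 → |·| = √(880²+500²) = √1024400 ≈ 1012.1, ∠ = arctan(500/880) ≈ 29.60°
|L| = 100 · 707.11 / 5.1249e+05 ≈ 0.13798

0.138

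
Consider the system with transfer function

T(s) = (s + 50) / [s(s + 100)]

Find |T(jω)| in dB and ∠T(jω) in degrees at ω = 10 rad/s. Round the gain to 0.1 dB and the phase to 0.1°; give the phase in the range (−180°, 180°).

At s = jω = j10:
zero (s+50): 50 + j10 → |·| = √(50²+10²) = √2600 ≈ 50.99, ∠ = arctan(10/50) ≈ 11.31°
pole (s+100): 100 + j10 → |·| = √(100²+10²) = √10100 ≈ 100.5, ∠ = arctan(10/100) ≈ 5.71°
pole at origin: |s| = 10, ∠ = 90.00° (in denominator)
|T| = 1 · 50.99 / 1005 ≈ 0.050736
Gain = 20 log₁₀(0.050736) ≈ -25.89 dB
∠T = 11.31° − 95.71° = -84.40°

-25.9 dB, -84.4°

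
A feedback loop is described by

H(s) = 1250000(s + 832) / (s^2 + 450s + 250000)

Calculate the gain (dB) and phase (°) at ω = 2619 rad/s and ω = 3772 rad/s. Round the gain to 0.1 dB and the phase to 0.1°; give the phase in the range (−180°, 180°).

ω = 2619: 54.2 dB, -97.5°; ω = 3772: 50.7 dB, -95.5°

At s = jω = j2619:
zero (s+832): 832 + j2619 → |·| = √(832²+2619²) = √7551385 ≈ 2748, ∠ = arctan(2619/832) ≈ 72.38°
quadratic: (j2619)² + 450·j2619 + 250000 = -6609161 + j1178550 → |·| ≈ 6.7134e+06, ∠ ≈ 169.89°
|H| = 1250000 · 2748 / 6.7134e+06 ≈ 511.66
Gain = 20 log₁₀(511.66) ≈ 54.18 dB
∠H = 72.38° − 169.89° = -97.51°

At s = jω = j3772:
zero (s+832): 832 + j3772 → |·| = √(832²+3772²) = √14920208 ≈ 3862.7, ∠ = arctan(3772/832) ≈ 77.56°
quadratic: (j3772)² + 450·j3772 + 250000 = -13977984 + j1697400 → |·| ≈ 1.4081e+07, ∠ ≈ 173.08°
|H| = 1250000 · 3862.7 / 1.4081e+07 ≈ 342.9
Gain = 20 log₁₀(342.9) ≈ 50.70 dB
∠H = 77.56° − 173.08° = -95.52°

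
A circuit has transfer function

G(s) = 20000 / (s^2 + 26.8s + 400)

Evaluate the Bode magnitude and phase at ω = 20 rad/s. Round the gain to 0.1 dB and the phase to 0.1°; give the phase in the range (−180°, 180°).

31.4 dB, -90.0°

At s = jω = j20:
quadratic: (j20)² + 26.8·j20 + 400 = 0 + j536 → |·| ≈ 536, ∠ ≈ 90.00°
|G| = 20000 / 536 ≈ 37.313
Gain = 20 log₁₀(37.313) ≈ 31.44 dB
∠G = 0.00° − 90.00° = -90.00°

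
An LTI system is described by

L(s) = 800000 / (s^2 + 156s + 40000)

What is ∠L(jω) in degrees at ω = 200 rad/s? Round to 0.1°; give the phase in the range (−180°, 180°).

At s = jω = j200:
quadratic: (j200)² + 156·j200 + 40000 = 0 + j31200 → |·| ≈ 31200, ∠ ≈ 90.00°
∠L = 0.00° − 90.00° = -90.00°

-90.0°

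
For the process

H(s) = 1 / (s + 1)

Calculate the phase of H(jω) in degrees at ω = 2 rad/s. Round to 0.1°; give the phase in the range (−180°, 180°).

Substitute s = j2:
Numerator: 1 = 1 + j0
Denominator: (j2) + 1 = 1 + j2
|N| = √(1² + 0²) ≈ 1, ∠N ≈ 0.00°
|D| = √(1² + 2²) ≈ 2.2361, ∠D ≈ 63.43°
∠H = 0.00° − 63.43° = -63.43°

-63.4°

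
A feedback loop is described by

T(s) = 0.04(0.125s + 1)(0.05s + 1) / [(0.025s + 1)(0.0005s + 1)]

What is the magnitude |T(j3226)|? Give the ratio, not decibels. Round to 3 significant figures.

At ω = 3226 rad/s:
zero (1 + j3226·0.125) = 1 + j403.25 → |·| ≈ 403.25, ∠ ≈ 89.86°
zero (1 + j3226·0.05) = 1 + j161.3 → |·| ≈ 161.3, ∠ ≈ 89.64°
pole (1 + j3226·0.025) = 1 + j80.65 → |·| ≈ 80.656, ∠ ≈ 89.29°
pole (1 + j3226·0.0005) = 1 + j1.613 → |·| ≈ 1.8978, ∠ ≈ 58.20°
|T| = 0.04 · 403.25 · 161.3 / (80.656 · 1.8978) ≈ 16.997

17.0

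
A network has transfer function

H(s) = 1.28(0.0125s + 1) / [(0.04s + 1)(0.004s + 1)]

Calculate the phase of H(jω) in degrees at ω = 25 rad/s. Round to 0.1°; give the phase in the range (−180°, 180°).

-33.4°

At ω = 25 rad/s:
zero (1 + j25·0.0125) = 1 + j0.3125 → |·| ≈ 1.0477, ∠ ≈ 17.35°
pole (1 + j25·0.04) = 1 + j1 → |·| ≈ 1.4142, ∠ ≈ 45.00°
pole (1 + j25·0.004) = 1 + j0.1 → |·| ≈ 1.005, ∠ ≈ 5.71°
∠H = (17.35°) − (45.00° + 5.71°) = -33.36°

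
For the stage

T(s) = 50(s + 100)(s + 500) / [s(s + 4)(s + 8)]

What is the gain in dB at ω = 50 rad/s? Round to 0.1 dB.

26.9 dB

At s = jω = j50:
zero (s+100): 100 + j50 → |·| = √(100²+50²) = √12500 ≈ 111.8, ∠ = arctan(50/100) ≈ 26.57°
zero (s+500): 500 + j50 → |·| = √(500²+50²) = √252500 ≈ 502.49, ∠ = arctan(50/500) ≈ 5.71°
pole (s+4): 4 + j50 → |·| = √(4²+50²) = √2516 ≈ 50.16, ∠ = arctan(50/4) ≈ 85.43°
pole (s+8): 8 + j50 → |·| = √(8²+50²) = √2564 ≈ 50.636, ∠ = arctan(50/8) ≈ 80.91°
pole at origin: |s| = 50, ∠ = 90.00° (in denominator)
|T| = 50 · 56178 / 1.27e+05 ≈ 22.117
Gain = 20 log₁₀(22.117) ≈ 26.89 dB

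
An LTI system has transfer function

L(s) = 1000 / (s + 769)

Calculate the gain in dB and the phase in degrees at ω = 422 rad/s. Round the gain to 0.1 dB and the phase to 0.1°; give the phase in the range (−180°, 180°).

Substitute s = j422:
Numerator: 1000 = 1000 + j0
Denominator: (j422) + 769 = 769 + j422
|N| = √(1000² + 0²) ≈ 1000, ∠N ≈ 0.00°
|D| = √(769² + 422²) ≈ 877.18, ∠D ≈ 28.76°
|L| = 1000 / 877.18 ≈ 1.14
Gain = 20 log₁₀(1.14) ≈ 1.14 dB
∠L = 0.00° − 28.76° = -28.76°

1.1 dB, -28.8°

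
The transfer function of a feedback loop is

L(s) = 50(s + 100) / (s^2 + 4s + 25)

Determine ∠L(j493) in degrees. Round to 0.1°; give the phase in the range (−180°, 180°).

-101.0°

At s = jω = j493:
zero (s+100): 100 + j493 → |·| = √(100²+493²) = √253049 ≈ 503.04, ∠ = arctan(493/100) ≈ 78.53°
quadratic: (j493)² + 4·j493 + 25 = -243024 + j1972 → |·| ≈ 2.4303e+05, ∠ ≈ 179.54°
∠L = 78.53° − 179.54° = -101.01°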